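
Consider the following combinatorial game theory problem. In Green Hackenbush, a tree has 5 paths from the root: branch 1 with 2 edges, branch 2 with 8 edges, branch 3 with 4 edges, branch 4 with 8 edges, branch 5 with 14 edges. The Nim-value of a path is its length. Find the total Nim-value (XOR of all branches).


The tree has 5 branches from the ground vertex.
In Green Hackenbush, the Nim-value of a simple path of length k is k.
Branch 1: length 2, Nim-value = 2
Branch 2: length 8, Nim-value = 8
Branch 3: length 4, Nim-value = 4
Branch 4: length 8, Nim-value = 8
Branch 5: length 14, Nim-value = 14
Total Nim-value = XOR of all branch values:
0 XOR 2 = 2
2 XOR 8 = 10
10 XOR 4 = 14
14 XOR 8 = 6
6 XOR 14 = 8
Nim-value of the tree = 8

8


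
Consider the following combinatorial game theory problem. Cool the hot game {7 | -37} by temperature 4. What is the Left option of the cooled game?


Original game: {7 | -37} (a switch {a | b} with a > b).
Cooling by t (for t below the temperature (a - b)/2 = 22) taxes each move by t: {a | b} cooled by t is {a - t | b + t}.
Cooling amount: t = 4
Cooled Left option: 7 - 4 = 3
Cooled Right option: -37 + 4 = -33
Cooled game: {3 | -33}
Left option = 3

3


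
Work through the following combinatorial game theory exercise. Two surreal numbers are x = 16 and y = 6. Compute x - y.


x = 16, y = 6
x - y = 16 - 6 = 10

10


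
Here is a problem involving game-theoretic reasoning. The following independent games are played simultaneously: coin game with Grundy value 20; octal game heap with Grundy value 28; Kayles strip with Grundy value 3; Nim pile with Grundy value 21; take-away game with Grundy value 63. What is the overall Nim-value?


By the Sprague-Grundy theorem, the Grundy value of a sum of games is the XOR of individual Grundy values.
coin game: Grundy value = 20. Running XOR: 0 XOR 20 = 20
octal game heap: Grundy value = 28. Running XOR: 20 XOR 28 = 8
Kayles strip: Grundy value = 3. Running XOR: 8 XOR 3 = 11
Nim pile: Grundy value = 21. Running XOR: 11 XOR 21 = 30
take-away game: Grundy value = 63. Running XOR: 30 XOR 63 = 33
The combined Grundy value is 33.

33


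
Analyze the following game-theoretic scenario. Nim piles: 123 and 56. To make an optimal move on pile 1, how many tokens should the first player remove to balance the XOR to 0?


Piles: 123 and 56
Current XOR: 123 XOR 56 = 67 (non-zero, so this is an N-position).
To make the XOR zero, we need to find a move that balances the piles.
For pile 1 (size 123): target = 123 XOR 67 = 56
We reduce pile 1 from 123 to 56.
Tokens removed: 123 - 56 = 67
Verification: 56 XOR 56 = 0

67


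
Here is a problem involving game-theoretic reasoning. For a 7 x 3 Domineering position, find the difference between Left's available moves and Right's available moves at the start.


Board is 7 x 3 (rows x cols).
Left (vertical) placements: (rows-1) * cols = 6 * 3 = 18
Right (horizontal) placements: rows * (cols-1) = 7 * 2 = 14
Advantage = Left - Right = 18 - 14 = 4

4


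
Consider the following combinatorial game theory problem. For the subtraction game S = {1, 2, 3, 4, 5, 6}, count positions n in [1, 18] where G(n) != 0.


Subtraction set S = {1, 2, 3, 4, 5, 6}, so G(n) = n mod 7.
G(n) = 0 when n is a multiple of 7.
Multiples of 7 in [1, 18]: 2
N-positions (nonzero Grundy) = 18 - 2 = 16

16


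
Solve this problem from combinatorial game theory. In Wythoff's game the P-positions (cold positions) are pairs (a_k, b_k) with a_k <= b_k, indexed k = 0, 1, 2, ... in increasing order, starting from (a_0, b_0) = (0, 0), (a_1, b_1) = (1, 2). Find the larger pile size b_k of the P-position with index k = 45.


By Wythoff's theorem, a_k = floor(k * phi) and b_k = floor(k * phi^2) = a_k + k, where phi = (1 + sqrt(5))/2 is the golden ratio.
phi = (1 + sqrt(5))/2 = 1.618034
phi^2 = phi + 1 = 2.618034
k = 45
k * phi^2 = 45 * 2.618034 = 117.811529
b_45 = floor(k * phi^2) = 117 (check: a_45 + k = 72 + 45 = 117)

117


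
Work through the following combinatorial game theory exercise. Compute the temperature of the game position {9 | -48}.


The game is {9 | -48}, a switch {a | b} with numbers a > b.
Cooling {a | b} by t gives {a - t | b + t}, which stops being hot when a - t = b + t, i.e. at t = (a - b)/2. So the temperature of a switch is (a - b)/2.
Temperature = (Left option - Right option) / 2
= (9 - (-48)) / 2
= 57 / 2
= 57/2

57/2


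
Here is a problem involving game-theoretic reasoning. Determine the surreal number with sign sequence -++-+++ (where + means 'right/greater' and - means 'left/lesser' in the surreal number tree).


Sign expansion: -++-+++
Rule: track bounds (lo, hi), initially (-inf, +inf). On '+', the current value becomes lo and we move to the simplest number in (value, hi): value + 1 if hi = +inf, otherwise the midpoint (value + hi)/2. On '-', the current value becomes hi and we move to value - 1 if lo = -inf, otherwise the midpoint (lo + value)/2.
Start at 0.
Step 1: sign = -, move left. Bounds: (-inf, 0). Value = -1
Step 2: sign = +, move right. Bounds: (-1, 0). Value = -1/2
Step 3: sign = +, move right. Bounds: (-1/2, 0). Value = -1/4
Step 4: sign = -, move left. Bounds: (-1/2, -1/4). Value = -3/8
Step 5: sign = +, move right. Bounds: (-3/8, -1/4). Value = -5/16
Step 6: sign = +, move right. Bounds: (-5/16, -1/4). Value = -9/32
Step 7: sign = +, move right. Bounds: (-9/32, -1/4). Value = -17/64
The surreal number with sign expansion -++-+++ is -17/64.

-17/64


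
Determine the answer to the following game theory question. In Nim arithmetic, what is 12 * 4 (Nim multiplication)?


Nim multiplication is bilinear over XOR: (u XOR v) * w = (u*w) XOR (v*w).
So we split each operand into its bit components and XOR the pairwise Nim products.
12 = 4 + 8 (as XOR of powers of 2).
4 = 4 (as XOR of powers of 2).
Using the standard Nim-product table on single bits:
  2*2 = 3,   2*4 = 8,   2*8 = 12,
  4*4 = 6,   4*8 = 11,  8*8 = 13,
and  1*x = x (identity), k*l = l*k (commutative).
Pairwise Nim products:
  4 * 4 = 6
  8 * 4 = 11
XOR them: 6 XOR 11 = 13.
Result: 12 * 4 = 13 (in Nim).

13


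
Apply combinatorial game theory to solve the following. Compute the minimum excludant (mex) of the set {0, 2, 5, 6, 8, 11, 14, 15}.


Set = {0, 2, 5, 6, 8, 11, 14, 15}
0 is in the set.
1 is NOT in the set. This is the mex.
mex = 1

1


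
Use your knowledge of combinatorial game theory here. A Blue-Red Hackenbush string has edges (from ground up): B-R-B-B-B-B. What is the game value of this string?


Edges (from ground): B-R-B-B-B-B
By Berlekamp's sign-expansion rule, a Blue-Red Hackenbush stalk has the value of the surreal number whose sign sequence is the edge sequence with B -> + and R -> -.
Sign sequence: +-++++
Trace the sign expansion in the surreal number tree, starting from 0:
Edge 1: B (sign +) -> bounds (0, +inf), value = 1
Edge 2: R (sign -) -> bounds (0, 1), value = 1/2
Edge 3: B (sign +) -> bounds (1/2, 1), value = 3/4
Edge 4: B (sign +) -> bounds (3/4, 1), value = 7/8
Edge 5: B (sign +) -> bounds (7/8, 1), value = 15/16
Edge 6: B (sign +) -> bounds (15/16, 1), value = 31/32
Game value = 31/32

31/32


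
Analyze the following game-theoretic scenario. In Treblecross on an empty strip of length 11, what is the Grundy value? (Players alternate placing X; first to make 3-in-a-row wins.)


Treblecross: place X on empty cells; 3-in-a-row wins.
Playing within two cells of an existing X lets the opponent win at once, so sensible play treats the cells i-2..i+2 around each X as dead. The player left with no safe cell loses, so this is a normal-play take-away game on strips of safe cells.
Placing X at cell i (0-indexed) of a strip of k safe cells leaves independent strips of sizes max(0, i-2) and max(0, k-i-3). Hence G(k) = mex{ G(max(0,i-2)) XOR G(max(0,k-i-3)) : 0 <= i < k }, with G(0) = 0.
G(1): splits (0,0):0^0=0 -> mex({0}) = 1
G(2): splits (0,0):0^0=0 -> mex({0}) = 1
G(3): splits (0,0):0^0=0 -> mex({0}) = 1
G(4): splits (0,1):0^1=1 (0,0):0^0=0 -> mex({0, 1}) = 2
G(5): splits (0,2):0^1=1 (0,1):0^1=1 (0,0):0^0=0 -> mex({0, 1}) = 2
G(6) = mex({1}) = 0
G(7) = mex({0, 1, 2}) = 3
G(8) = mex({0, 1, 2}) = 3
G(9) = mex({0, 2}) = 1
G(10) = mex({0, 2, 3}) = 1
G(11) = mex({0, 3}) = 1
Therefore G(11) = 1.

1


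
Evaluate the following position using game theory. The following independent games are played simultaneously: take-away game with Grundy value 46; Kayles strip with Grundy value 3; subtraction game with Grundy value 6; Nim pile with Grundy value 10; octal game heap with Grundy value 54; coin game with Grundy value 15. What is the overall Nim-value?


By the Sprague-Grundy theorem, the Grundy value of a sum of games is the XOR of individual Grundy values.
take-away game: Grundy value = 46. Running XOR: 0 XOR 46 = 46
Kayles strip: Grundy value = 3. Running XOR: 46 XOR 3 = 45
subtraction game: Grundy value = 6. Running XOR: 45 XOR 6 = 43
Nim pile: Grundy value = 10. Running XOR: 43 XOR 10 = 33
octal game heap: Grundy value = 54. Running XOR: 33 XOR 54 = 23
coin game: Grundy value = 15. Running XOR: 23 XOR 15 = 24
The combined Grundy value is 24.

24


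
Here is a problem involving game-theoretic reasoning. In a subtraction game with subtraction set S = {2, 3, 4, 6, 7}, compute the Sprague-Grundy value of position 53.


The subtraction set is S = {2, 3, 4, 6, 7}.
G(k) = mex{ G(k - s) : s in S, s <= k }. We compute iteratively: G(0) = 0.
G(1) = mex({}) = 0
G(2) = mex({0}) = 1
G(3) = mex({0}) = 1
G(4) = mex({0, 1}) = 2
G(5) = mex({0, 1}) = 2
G(6) = mex({0, 1, 2}) = 3
G(7) = mex({0, 1, 2}) = 3
G(8) = mex({0, 1, 2, 3}) = 4
G(9) = mex({1, 2, 3}) = 0
G(10) = mex({1, 2, 3, 4}) = 0
G(11) = mex({0, 2, 3, 4}) = 1
G(12) = mex({0, 2, 3, 4}) = 1
G(13) = mex({0, 1, 3}) = 2
G(14) = mex({0, 1, 3, 4}) = 2
G(15) = mex({0, 1, 2, 4}) = 3
Observe that G(9)..G(15) = 0, 0, 1, 1, 2, 2, 3 repeats G(0)..G(6) = 0, 0, 1, 1, 2, 2, 3.
For k >= max(S) = 7, G(k) is determined by the previous 7 values G(k-7)..G(k-1); a window of 7 consecutive values has recurred shifted by 9, so by induction G(k + 9) = G(k) for all k >= 0: the sequence is periodic from the start with period 9.
One period: G(0..8) = 0, 0, 1, 1, 2, 2, 3, 3, 4.
53 mod 9 = 8, so G(53) = G(8) = 4.

4


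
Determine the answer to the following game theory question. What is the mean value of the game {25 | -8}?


Game = {25 | -8}, a switch {a | b} with numbers a > b.
Its thermograph has left wall a - t and right wall b + t, which meet at t = (a - b)/2, where both equal (a + b)/2. So the mast (mean value) is at (a + b)/2.
Mean = (25 + (-8))/2 = 17/2 = 17/2

17/2


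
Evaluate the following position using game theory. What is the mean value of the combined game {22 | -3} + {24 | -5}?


G1 = {22 | -3}, G2 = {24 | -5}
Each is a switch {a | b} with numbers a > b; its mean value is (a + b)/2, and mean value is additive over game sums: m(G1 + G2) = m(G1) + m(G2).
Mean of G1 = (22 + (-3))/2 = 19/2 = 19/2
Mean of G2 = (24 + (-5))/2 = 19/2 = 19/2
Mean of G1 + G2 = 19/2 + 19/2 = 19

19


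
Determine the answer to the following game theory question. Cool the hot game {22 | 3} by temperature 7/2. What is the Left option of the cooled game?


Original game: {22 | 3} (a switch {a | b} with a > b).
Cooling by t (for t below the temperature (a - b)/2 = 19/2) taxes each move by t: {a | b} cooled by t is {a - t | b + t}.
Cooling amount: t = 7/2
Cooled Left option: 22 - 7/2 = 37/2
Cooled Right option: 3 + 7/2 = 13/2
Cooled game: {37/2 | 13/2}
Left option = 37/2

37/2


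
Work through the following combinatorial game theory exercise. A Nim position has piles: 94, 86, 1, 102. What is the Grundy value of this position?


We need the XOR (exclusive or) of all pile sizes.
After XOR-ing pile 1 (size 94): 0 XOR 94 = 94
After XOR-ing pile 2 (size 86): 94 XOR 86 = 8
After XOR-ing pile 3 (size 1): 8 XOR 1 = 9
After XOR-ing pile 4 (size 102): 9 XOR 102 = 111
The Nim-value of this position is 111.

111


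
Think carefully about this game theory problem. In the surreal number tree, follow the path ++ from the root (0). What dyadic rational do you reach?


Sign expansion: ++
Rule: track bounds (lo, hi), initially (-inf, +inf). On '+', the current value becomes lo and we move to the simplest number in (value, hi): value + 1 if hi = +inf, otherwise the midpoint (value + hi)/2. On '-', the current value becomes hi and we move to value - 1 if lo = -inf, otherwise the midpoint (lo + value)/2.
Start at 0.
Step 1: sign = +, move right. Bounds: (0, +inf). Value = 1
Step 2: sign = +, move right. Bounds: (1, +inf). Value = 2
The surreal number with sign expansion ++ is 2.

2


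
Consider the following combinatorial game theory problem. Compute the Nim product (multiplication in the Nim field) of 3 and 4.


Nim multiplication is bilinear over XOR: (u XOR v) * w = (u*w) XOR (v*w).
So we split each operand into its bit components and XOR the pairwise Nim products.
3 = 1 + 2 (as XOR of powers of 2).
4 = 4 (as XOR of powers of 2).
Using the standard Nim-product table on single bits:
  2*2 = 3,   2*4 = 8,   2*8 = 12,
  4*4 = 6,   4*8 = 11,  8*8 = 13,
and  1*x = x (identity), k*l = l*k (commutative).
Pairwise Nim products:
  1 * 4 = 4
  2 * 4 = 8
XOR them: 4 XOR 8 = 12.
Result: 3 * 4 = 12 (in Nim).

12


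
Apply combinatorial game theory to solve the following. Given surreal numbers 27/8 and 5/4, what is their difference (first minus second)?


x = 27/8, y = 5/4
Converting to common denominator: 8
x = 27/8, y = 10/8
x - y = 27/8 - 5/4 = 17/8

17/8


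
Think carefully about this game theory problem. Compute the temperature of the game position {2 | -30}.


The game is {2 | -30}, a switch {a | b} with numbers a > b.
Cooling {a | b} by t gives {a - t | b + t}, which stops being hot when a - t = b + t, i.e. at t = (a - b)/2. So the temperature of a switch is (a - b)/2.
Temperature = (Left option - Right option) / 2
= (2 - (-30)) / 2
= 32 / 2
= 16

16


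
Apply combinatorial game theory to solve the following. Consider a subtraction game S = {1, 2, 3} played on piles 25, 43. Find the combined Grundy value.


Subtraction set: {1, 2, 3}
For this subtraction set, G(n) = n mod 4 (period = max + 1 = 4).
Pile 1 (size 25): G(25) = 25 mod 4 = 1
Pile 2 (size 43): G(43) = 43 mod 4 = 3
Total Grundy value = XOR of all: 1 XOR 3 = 2

2


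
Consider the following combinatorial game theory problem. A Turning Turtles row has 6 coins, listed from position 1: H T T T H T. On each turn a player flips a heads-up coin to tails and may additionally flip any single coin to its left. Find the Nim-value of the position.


Coins: H T T T H T
Key fact: a single head at position k behaves exactly like a Nim heap of size k (turning it to T and optionally flipping a coin at j < k corresponds to moving the heap from k to j, or to 0), and heads combine as a disjunctive sum (two heads at the same place would cancel, matching j XOR j = 0). So the Nim-value is the XOR of the 1-indexed positions of the heads.
Face-up positions (1-indexed): [1, 5]
XOR 0 with 1: 0 XOR 1 = 1
XOR 1 with 5: 1 XOR 5 = 4
Nim-value = 4

4


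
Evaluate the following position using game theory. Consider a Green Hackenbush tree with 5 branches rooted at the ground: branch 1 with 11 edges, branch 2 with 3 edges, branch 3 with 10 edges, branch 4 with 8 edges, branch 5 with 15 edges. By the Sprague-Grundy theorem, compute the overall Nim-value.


The tree has 5 branches from the ground vertex.
In Green Hackenbush, the Nim-value of a simple path of length k is k.
Branch 1: length 11, Nim-value = 11
Branch 2: length 3, Nim-value = 3
Branch 3: length 10, Nim-value = 10
Branch 4: length 8, Nim-value = 8
Branch 5: length 15, Nim-value = 15
Total Nim-value = XOR of all branch values:
0 XOR 11 = 11
11 XOR 3 = 8
8 XOR 10 = 2
2 XOR 8 = 10
10 XOR 15 = 5
Nim-value of the tree = 5

5


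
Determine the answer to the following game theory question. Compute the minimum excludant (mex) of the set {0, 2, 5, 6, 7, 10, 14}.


Set = {0, 2, 5, 6, 7, 10, 14}
0 is in the set.
1 is NOT in the set. This is the mex.
mex = 1

1


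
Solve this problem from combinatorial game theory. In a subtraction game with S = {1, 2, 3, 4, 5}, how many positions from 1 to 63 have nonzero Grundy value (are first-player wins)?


Subtraction set S = {1, 2, 3, 4, 5}, so G(n) = n mod 6.
G(n) = 0 when n is a multiple of 6.
Multiples of 6 in [1, 63]: 10
N-positions (nonzero Grundy) = 63 - 10 = 53

53


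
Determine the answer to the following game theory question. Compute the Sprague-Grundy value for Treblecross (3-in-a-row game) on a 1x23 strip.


Treblecross: place X on empty cells; 3-in-a-row wins.
Playing within two cells of an existing X lets the opponent win at once, so sensible play treats the cells i-2..i+2 around each X as dead. The player left with no safe cell loses, so this is a normal-play take-away game on strips of safe cells.
Placing X at cell i (0-indexed) of a strip of k safe cells leaves independent strips of sizes max(0, i-2) and max(0, k-i-3). Hence G(k) = mex{ G(max(0,i-2)) XOR G(max(0,k-i-3)) : 0 <= i < k }, with G(0) = 0.
G(1): splits (0,0):0^0=0 -> mex({0}) = 1
G(2): splits (0,0):0^0=0 -> mex({0}) = 1
G(3): splits (0,0):0^0=0 -> mex({0}) = 1
G(4): splits (0,1):0^1=1 (0,0):0^0=0 -> mex({0, 1}) = 2
G(5): splits (0,2):0^1=1 (0,1):0^1=1 (0,0):0^0=0 -> mex({0, 1}) = 2
G(6) = mex({1}) = 0
G(7) = mex({0, 1, 2}) = 3
G(8) = mex({0, 1, 2}) = 3
G(9) = mex({0, 2}) = 1
G(10) = mex({0, 2, 3}) = 1
G(11) = mex({0, 3}) = 1
G(12) = mex({1, 3}) = 0
G(13) = mex({0, 1, 2, 3}) = 4
G(14) = mex({0, 1, 2}) = 3
G(15) = mex({0, 1, 2}) = 3
G(16) = mex({0, 1, 2, 4}) = 3
G(17) = mex({0, 1, 3, 4}) = 2
G(18) = mex({0, 1, 3, 4}) = 2
G(19) = mex({0, 1, 3, 5}) = 2
G(20) = mex({0, 1, 2, 3, 5}) = 4
G(21) = mex({0, 1, 2, 3, 5}) = 4
G(22) = mex({1, 2, 6}) = 0
G(23) = mex({0, 1, 2, 3, 4, 6}) = 5
Therefore G(23) = 5.

5


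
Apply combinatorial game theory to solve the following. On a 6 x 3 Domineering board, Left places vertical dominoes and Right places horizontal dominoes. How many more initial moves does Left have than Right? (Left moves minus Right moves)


Board is 6 x 3 (rows x cols).
Left (vertical) placements: (rows-1) * cols = 5 * 3 = 15
Right (horizontal) placements: rows * (cols-1) = 6 * 2 = 12
Advantage = Left - Right = 15 - 12 = 3

3


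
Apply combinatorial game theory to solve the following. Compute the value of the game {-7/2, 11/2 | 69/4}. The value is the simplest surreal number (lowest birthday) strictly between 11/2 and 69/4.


Left options: {-7/2, 11/2}, max = 11/2
Right options: {69/4}, min = 69/4
All options are numbers and max(Left) < min(Right), so by the simplicity theorem the value is the simplest (earliest-born) number strictly between 11/2 and 69/4.
Integers 6 through 17 all lie strictly between 11/2 and 69/4.
Among integers, the simplest (lowest birthday = smallest |n|; 0 is born on day 0, +-n on day n) is 6.
No non-integer in the interval can be simpler: if x is a non-integer in the interval, then floor(x) or ceil(x) also lies in the interval (the interval contains an integer), and both are proper prefixes of x's sign expansion, i.e. born earlier. So the game value is 6.
Game value = 6

6


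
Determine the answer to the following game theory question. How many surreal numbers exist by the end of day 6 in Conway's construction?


Day 0: {|} = 0 is born. Count = 1.
Day n: the number of surreal numbers born by day n is 2^(n+1) - 1.
By day 0: 2^1 - 1 = 1
By day 1: 2^2 - 1 = 3
By day 2: 2^3 - 1 = 7
By day 3: 2^4 - 1 = 15
By day 4: 2^5 - 1 = 31
By day 5: 2^6 - 1 = 63
By day 6: 2^7 - 1 = 127
By day 6: 127 surreal numbers.

127


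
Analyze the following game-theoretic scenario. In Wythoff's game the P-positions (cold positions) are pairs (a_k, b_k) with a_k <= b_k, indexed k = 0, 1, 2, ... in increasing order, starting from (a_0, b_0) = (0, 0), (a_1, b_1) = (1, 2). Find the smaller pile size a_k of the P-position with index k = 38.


By Wythoff's theorem, a_k = floor(k * phi) and b_k = floor(k * phi^2) = a_k + k, where phi = (1 + sqrt(5))/2 is the golden ratio.
phi = (1 + sqrt(5))/2 = 1.618034
k = 38
k * phi = 38 * 1.618034 = 61.485292
a_38 = floor(k * phi) = 61

61


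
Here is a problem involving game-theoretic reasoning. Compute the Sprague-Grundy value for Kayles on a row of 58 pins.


Kayles: a move removes 1 or 2 adjacent pins from a contiguous row.
Removing pins from a row of k leaves two independent rows (a, b) with a + b = k - 1 (one pin) or a + b = k - 2 (two pins); an end removal gives a = 0.
By Sprague-Grundy, G(k) = mex{ G(a) XOR G(b) } over all these splits. G(0) = 0.
G(1): splits (0,0):0^0=0 -> mex({0}) = 1
G(2): splits (0,1):0^1=1 (0,0):0^0=0 -> mex({0, 1}) = 2
G(3): splits (0,2):0^2=2 (1,1):1^1=0 (0,1):0^1=1 -> mex({0, 1, 2}) = 3
G(4): splits (0,3):0^3=3 (1,2):1^2=3 (0,2):0^2=2 (1,1):1^1=0 -> mex({0, 2, 3}) = 1
G(5): splits (0,4):0^1=1 (1,3):1^3=2 (2,2):2^2=0 (0,3):0^3=3 (1,2):1^2=3 -> mex({0, 1, 2, 3}) = 4
G(6) = mex({0, 1, 2, 4}) = 3
G(7) = mex({0, 1, 3, 4, 5}) = 2
G(8) = mex({0, 2, 3, 5, 6}) = 1
G(9) = mex({0, 1, 2, 3, 6, 7}) = 4
G(10) = mex({0, 1, 3, 4, 5, 7}) = 2
G(11) = mex({0, 1, 2, 3, 4, 5}) = 6
G(12) = mex({0, 1, 2, 3, 5, 6, 7}) = 4
G(13) = mex({0, 2, 3, 4, 6, 7}) = 1
G(14) = mex({0, 1, 4, 5, 6, 7}) = 2
G(15) = mex({0, 1, 2, 3, 4, 5, 6}) = 7
G(16) = mex({0, 2, 3, 5, 6, 7}) = 1
G(17) = mex({0, 1, 2, 3, 5, 6, 7}) = 4
G(18) = mex({0, 1, 2, 4, 5, 6}) = 3
G(19) = mex({0, 1, 3, 4, 5, 7}) = 2
G(20) = mex({0, 2, 3, 4, 5, 6, 7}) = 1
G(21) = mex({0, 1, 2, 3, 5, 6, 7}) = 4
G(22) = mex({0, 1, 2, 3, 4, 5, 7}) = 6
G(23) = mex({0, 1, 2, 3, 4, 5, 6}) = 7
G(24) = mex({0, 1, 2, 3, 5, 6, 7}) = 4
G(25) = mex({0, 2, 3, 4, 6, 7}) = 1
G(26) = mex({0, 1, 3, 4, 5, 6, 7}) = 2
G(27) = mex({0, 1, 2, 3, 4, 5, 6, 7}) = 8
G(28) = mex({0, 1, 2, 3, 4, 6, 7, 8}) = 5
G(29) = mex({0, 1, 2, 3, 5, 6, 7, 8, 9}) = 4
G(30) = mex({0, 1, 2, 3, 4, 5, 6, 9, 10}) = 7
G(31) = mex({0, 1, 3, 4, 5, 7, 10, 11}) = 2
G(32) = mex({0, 2, 3, 4, 5, 6, 7, 9, 11}) = 1
G(33) = mex({0, 1, 2, 3, 4, 5, 6, 7, 9, 12}) = 8
G(34) = mex({0, 1, 2, 3, 4, 5, 7, 8, 11, 12}) = 6
G(35) = mex({0, 1, 2, 3, 4, 5, 6, 8, 9, 10, 11}) = 7
G(36) = mex({0, 1, 2, 3, 5, 6, 7, 9, 10}) = 4
G(37) = mex({0, 2, 3, 4, 6, 7, 9, 10, 11, 12}) = 1
G(38) = mex({0, 1, 3, 4, 5, 6, 7, 9, 10, 11, 12}) = 2
G(39) = mex({0, 1, 2, 4, 5, 6, 7, 9, 10, 12, 14}) = 3
G(40) = mex({0, 2, 3, 4, 6, 7, 11, 12, 14}) = 1
G(41) = mex({0, 1, 2, 3, 5, 6, 7, 9, 10, 11, 12}) = 4
G(42) = mex({0, 1, 2, 3, 4, 5, 6, 9, 10}) = 7
G(43) = mex({0, 1, 3, 4, 5, 7, 9, 10, 12, 15}) = 2
G(44) = mex({0, 2, 3, 4, 5, 6, 7, 9, 10, 12, 15}) = 1
G(45) = mex({0, 1, 2, 3, 4, 5, 6, 7, 9, 10, 12, 14}) = 8
G(46) = mex({0, 1, 3, 4, 5, 7, 8, 11, 12, 14}) = 2
G(47) = mex({0, 1, 2, 3, 4, 5, 6, 8, 9, 10, 11, 12}) = 7
G(48) = mex({0, 1, 2, 3, 5, 6, 7, 9, 10}) = 4
G(49) = mex({0, 2, 3, 4, 6, 7, 9, 10, 11, 12, 15}) = 1
G(50) = mex({0, 1, 4, 5, 6, 7, 9, 11, 12, 14, 15}) = 2
G(51) = mex({0, 1, 2, 3, 4, 5, 6, 7, 9, 12, 14, 15}) = 8
G(52) = mex({0, 2, 3, 4, 5, 6, 7, 8, 11, 12, 15}) = 1
G(53) = mex({0, 1, 2, 3, 5, 6, 7, 8, 9, 10, 11, 12}) = 4
G(54) = mex({0, 1, 2, 3, 4, 5, 6, 9, 10}) = 7
G(55) = mex({0, 1, 3, 4, 5, 7, 9, 10, 11, 12}) = 2
G(56) = mex({0, 2, 3, 4, 5, 6, 7, 9, 10, 11, 12, 13, 14}) = 1
G(57) = mex({0, 1, 2, 3, 5, 6, 7, 9, 10, 12, 13, 14, 15}) = 4
G(58) = mex({0, 1, 3, 4, 5, 7, 11, 12, 14, 15}) = 2
Therefore G(58) = 2.

2


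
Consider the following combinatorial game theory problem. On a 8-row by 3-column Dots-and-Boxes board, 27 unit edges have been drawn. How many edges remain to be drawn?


Grid: 8 x 3 boxes, i.e. 9 rows and 4 columns of dots.
Horizontal edges: (rows + 1) * cols = 9 * 3 = 27
Vertical edges: rows * (cols + 1) = 8 * 4 = 32
Total edges: 27 + 32 = 59
Edges drawn: 27
Remaining: 59 - 27 = 32

32


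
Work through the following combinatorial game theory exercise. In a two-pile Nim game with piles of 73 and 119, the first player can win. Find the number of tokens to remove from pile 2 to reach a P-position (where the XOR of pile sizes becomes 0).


Piles: 73 and 119
Current XOR: 73 XOR 119 = 62 (non-zero, so this is an N-position).
To make the XOR zero, we need to find a move that balances the piles.
For pile 2 (size 119): target = 119 XOR 62 = 73
We reduce pile 2 from 119 to 73.
Tokens removed: 119 - 73 = 46
Verification: 73 XOR 73 = 0

46


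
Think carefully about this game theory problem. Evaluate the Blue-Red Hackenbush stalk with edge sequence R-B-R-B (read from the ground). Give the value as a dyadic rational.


Edges (from ground): R-B-R-B
By Berlekamp's sign-expansion rule, a Blue-Red Hackenbush stalk has the value of the surreal number whose sign sequence is the edge sequence with B -> + and R -> -.
Sign sequence: -+-+
Trace the sign expansion in the surreal number tree, starting from 0:
Edge 1: R (sign -) -> bounds (-inf, 0), value = -1
Edge 2: B (sign +) -> bounds (-1, 0), value = -1/2
Edge 3: R (sign -) -> bounds (-1, -1/2), value = -3/4
Edge 4: B (sign +) -> bounds (-3/4, -1/2), value = -5/8
Game value = -5/8

-5/8


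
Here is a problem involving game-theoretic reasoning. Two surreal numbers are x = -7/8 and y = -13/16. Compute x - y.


x = -7/8, y = -13/16
Converting to common denominator: 16
x = -14/16, y = -13/16
x - y = -7/8 - -13/16 = -1/16

-1/16


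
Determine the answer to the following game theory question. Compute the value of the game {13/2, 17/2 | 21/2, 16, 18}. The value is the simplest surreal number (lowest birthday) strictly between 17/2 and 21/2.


Left options: {13/2, 17/2}, max = 17/2
Right options: {21/2, 16, 18}, min = 21/2
All options are numbers and max(Left) < min(Right), so by the simplicity theorem the value is the simplest (earliest-born) number strictly between 17/2 and 21/2.
Integers 9 through 10 all lie strictly between 17/2 and 21/2.
Among integers, the simplest (lowest birthday = smallest |n|; 0 is born on day 0, +-n on day n) is 9.
No non-integer in the interval can be simpler: if x is a non-integer in the interval, then floor(x) or ceil(x) also lies in the interval (the interval contains an integer), and both are proper prefixes of x's sign expansion, i.e. born earlier. So the game value is 9.
Game value = 9

9


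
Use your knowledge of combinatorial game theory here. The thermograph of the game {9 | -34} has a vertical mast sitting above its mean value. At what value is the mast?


Game = {9 | -34}, a switch {a | b} with numbers a > b.
Its thermograph has left wall a - t and right wall b + t, which meet at t = (a - b)/2, where both equal (a + b)/2. So the mast (mean value) is at (a + b)/2.
Mean = (9 + (-34))/2 = -25/2 = -25/2

-25/2


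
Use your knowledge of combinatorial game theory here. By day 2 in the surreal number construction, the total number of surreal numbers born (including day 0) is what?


Day 0: {|} = 0 is born. Count = 1.
Day n: the number of surreal numbers born by day n is 2^(n+1) - 1.
By day 0: 2^1 - 1 = 1
By day 1: 2^2 - 1 = 3
By day 2: 2^3 - 1 = 7
By day 2: 7 surreal numbers.

7


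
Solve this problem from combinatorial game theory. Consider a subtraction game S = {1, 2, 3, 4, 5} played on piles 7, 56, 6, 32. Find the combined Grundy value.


Subtraction set: {1, 2, 3, 4, 5}
For this subtraction set, G(n) = n mod 6 (period = max + 1 = 6).
Pile 1 (size 7): G(7) = 7 mod 6 = 1
Pile 2 (size 56): G(56) = 56 mod 6 = 2
Pile 3 (size 6): G(6) = 6 mod 6 = 0
Pile 4 (size 32): G(32) = 32 mod 6 = 2
Total Grundy value = XOR of all: 1 XOR 2 XOR 0 XOR 2 = 1

1


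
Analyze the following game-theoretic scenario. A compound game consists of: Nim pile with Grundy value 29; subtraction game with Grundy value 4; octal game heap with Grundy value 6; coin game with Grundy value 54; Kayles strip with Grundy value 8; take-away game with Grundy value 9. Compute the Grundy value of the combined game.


By the Sprague-Grundy theorem, the Grundy value of a sum of games is the XOR of individual Grundy values.
Nim pile: Grundy value = 29. Running XOR: 0 XOR 29 = 29
subtraction game: Grundy value = 4. Running XOR: 29 XOR 4 = 25
octal game heap: Grundy value = 6. Running XOR: 25 XOR 6 = 31
coin game: Grundy value = 54. Running XOR: 31 XOR 54 = 41
Kayles strip: Grundy value = 8. Running XOR: 41 XOR 8 = 33
take-away game: Grundy value = 9. Running XOR: 33 XOR 9 = 40
The combined Grundy value is 40.

40


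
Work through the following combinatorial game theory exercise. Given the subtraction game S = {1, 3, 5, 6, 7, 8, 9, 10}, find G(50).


The subtraction set is S = {1, 3, 5, 6, 7, 8, 9, 10}.
G(k) = mex{ G(k - s) : s in S, s <= k }. We compute iteratively: G(0) = 0.
G(1) = mex({0}) = 1
G(2) = mex({1}) = 0
G(3) = mex({0}) = 1
G(4) = mex({1}) = 0
G(5) = mex({0}) = 1
G(6) = mex({0, 1}) = 2
G(7) = mex({0, 1, 2}) = 3
G(8) = mex({0, 1, 3}) = 2
G(9) = mex({0, 1, 2}) = 3
G(10) = mex({0, 1, 3}) = 2
G(11) = mex({0, 1, 2}) = 3
G(12) = mex({0, 1, 2, 3}) = 4
G(13) = mex({0, 1, 2, 3, 4}) = 5
G(14) = mex({0, 1, 2, 3, 5}) = 4
G(15) = mex({1, 2, 3, 4}) = 0
G(16) = mex({0, 2, 3, 5}) = 1
G(17) = mex({1, 2, 3, 4}) = 0
G(18) = mex({0, 2, 3, 4, 5}) = 1
G(19) = mex({1, 2, 3, 4, 5}) = 0
G(20) = mex({0, 2, 3, 4, 5}) = 1
G(21) = mex({0, 1, 3, 4, 5}) = 2
G(22) = mex({0, 1, 2, 4, 5}) = 3
G(23) = mex({0, 1, 3, 4, 5}) = 2
G(24) = mex({0, 1, 2, 4}) = 3
Observe that G(15)..G(24) = 0, 1, 0, 1, 0, 1, 2, 3, 2, 3 repeats G(0)..G(9) = 0, 1, 0, 1, 0, 1, 2, 3, 2, 3.
For k >= max(S) = 10, G(k) is determined by the previous 10 values G(k-10)..G(k-1); a window of 10 consecutive values has recurred shifted by 15, so by induction G(k + 15) = G(k) for all k >= 0: the sequence is periodic from the start with period 15.
One period: G(0..14) = 0, 1, 0, 1, 0, 1, 2, 3, 2, 3, 2, 3, 4, 5, 4.
50 mod 15 = 5, so G(50) = G(5) = 1.

1


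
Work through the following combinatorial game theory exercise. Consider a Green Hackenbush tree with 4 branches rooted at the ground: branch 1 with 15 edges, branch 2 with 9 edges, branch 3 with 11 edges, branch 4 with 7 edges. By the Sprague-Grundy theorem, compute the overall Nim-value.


The tree has 4 branches from the ground vertex.
In Green Hackenbush, the Nim-value of a simple path of length k is k.
Branch 1: length 15, Nim-value = 15
Branch 2: length 9, Nim-value = 9
Branch 3: length 11, Nim-value = 11
Branch 4: length 7, Nim-value = 7
Total Nim-value = XOR of all branch values:
0 XOR 15 = 15
15 XOR 9 = 6
6 XOR 11 = 13
13 XOR 7 = 10
Nim-value of the tree = 10

10


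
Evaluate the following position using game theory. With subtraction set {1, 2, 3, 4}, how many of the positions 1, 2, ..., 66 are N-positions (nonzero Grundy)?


Subtraction set S = {1, 2, 3, 4}, so G(n) = n mod 5.
G(n) = 0 when n is a multiple of 5.
Multiples of 5 in [1, 66]: 13
N-positions (nonzero Grundy) = 66 - 13 = 53

53


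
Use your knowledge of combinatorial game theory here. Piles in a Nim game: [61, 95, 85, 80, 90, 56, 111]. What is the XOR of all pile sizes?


We need the XOR (exclusive or) of all pile sizes.
After XOR-ing pile 1 (size 61): 0 XOR 61 = 61
After XOR-ing pile 2 (size 95): 61 XOR 95 = 98
After XOR-ing pile 3 (size 85): 98 XOR 85 = 55
After XOR-ing pile 4 (size 80): 55 XOR 80 = 103
After XOR-ing pile 5 (size 90): 103 XOR 90 = 61
After XOR-ing pile 6 (size 56): 61 XOR 56 = 5
After XOR-ing pile 7 (size 111): 5 XOR 111 = 106
The Nim-value of this position is 106.

106


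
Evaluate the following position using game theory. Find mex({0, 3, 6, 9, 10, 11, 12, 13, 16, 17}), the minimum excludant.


Set = {0, 3, 6, 9, 10, 11, 12, 13, 16, 17}
0 is in the set.
1 is NOT in the set. This is the mex.
mex = 1

1


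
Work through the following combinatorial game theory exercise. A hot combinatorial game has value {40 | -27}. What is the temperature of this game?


The game is {40 | -27}, a switch {a | b} with numbers a > b.
Cooling {a | b} by t gives {a - t | b + t}, which stops being hot when a - t = b + t, i.e. at t = (a - b)/2. So the temperature of a switch is (a - b)/2.
Temperature = (Left option - Right option) / 2
= (40 - (-27)) / 2
= 67 / 2
= 67/2

67/2


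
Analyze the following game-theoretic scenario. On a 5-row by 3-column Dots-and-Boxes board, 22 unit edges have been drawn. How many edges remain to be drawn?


Grid: 5 x 3 boxes, i.e. 6 rows and 4 columns of dots.
Horizontal edges: (rows + 1) * cols = 6 * 3 = 18
Vertical edges: rows * (cols + 1) = 5 * 4 = 20
Total edges: 18 + 20 = 38
Edges drawn: 22
Remaining: 38 - 22 = 16

16


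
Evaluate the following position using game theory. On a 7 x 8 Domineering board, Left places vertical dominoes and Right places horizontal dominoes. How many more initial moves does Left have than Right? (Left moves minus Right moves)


Board is 7 x 8 (rows x cols).
Left (vertical) placements: (rows-1) * cols = 6 * 8 = 48
Right (horizontal) placements: rows * (cols-1) = 7 * 7 = 49
Advantage = Left - Right = 48 - 49 = -1

-1


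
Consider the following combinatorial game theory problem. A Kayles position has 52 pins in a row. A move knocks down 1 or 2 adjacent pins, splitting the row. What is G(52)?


Kayles: a move removes 1 or 2 adjacent pins from a contiguous row.
Removing pins from a row of k leaves two independent rows (a, b) with a + b = k - 1 (one pin) or a + b = k - 2 (two pins); an end removal gives a = 0.
By Sprague-Grundy, G(k) = mex{ G(a) XOR G(b) } over all these splits. G(0) = 0.
G(1): splits (0,0):0^0=0 -> mex({0}) = 1
G(2): splits (0,1):0^1=1 (0,0):0^0=0 -> mex({0, 1}) = 2
G(3): splits (0,2):0^2=2 (1,1):1^1=0 (0,1):0^1=1 -> mex({0, 1, 2}) = 3
G(4): splits (0,3):0^3=3 (1,2):1^2=3 (0,2):0^2=2 (1,1):1^1=0 -> mex({0, 2, 3}) = 1
G(5): splits (0,4):0^1=1 (1,3):1^3=2 (2,2):2^2=0 (0,3):0^3=3 (1,2):1^2=3 -> mex({0, 1, 2, 3}) = 4
G(6) = mex({0, 1, 2, 4}) = 3
G(7) = mex({0, 1, 3, 4, 5}) = 2
G(8) = mex({0, 2, 3, 5, 6}) = 1
G(9) = mex({0, 1, 2, 3, 6, 7}) = 4
G(10) = mex({0, 1, 3, 4, 5, 7}) = 2
G(11) = mex({0, 1, 2, 3, 4, 5}) = 6
G(12) = mex({0, 1, 2, 3, 5, 6, 7}) = 4
G(13) = mex({0, 2, 3, 4, 6, 7}) = 1
G(14) = mex({0, 1, 4, 5, 6, 7}) = 2
G(15) = mex({0, 1, 2, 3, 4, 5, 6}) = 7
G(16) = mex({0, 2, 3, 5, 6, 7}) = 1
G(17) = mex({0, 1, 2, 3, 5, 6, 7}) = 4
G(18) = mex({0, 1, 2, 4, 5, 6}) = 3
G(19) = mex({0, 1, 3, 4, 5, 7}) = 2
G(20) = mex({0, 2, 3, 4, 5, 6, 7}) = 1
G(21) = mex({0, 1, 2, 3, 5, 6, 7}) = 4
G(22) = mex({0, 1, 2, 3, 4, 5, 7}) = 6
G(23) = mex({0, 1, 2, 3, 4, 5, 6}) = 7
G(24) = mex({0, 1, 2, 3, 5, 6, 7}) = 4
G(25) = mex({0, 2, 3, 4, 6, 7}) = 1
G(26) = mex({0, 1, 3, 4, 5, 6, 7}) = 2
G(27) = mex({0, 1, 2, 3, 4, 5, 6, 7}) = 8
G(28) = mex({0, 1, 2, 3, 4, 6, 7, 8}) = 5
G(29) = mex({0, 1, 2, 3, 5, 6, 7, 8, 9}) = 4
G(30) = mex({0, 1, 2, 3, 4, 5, 6, 9, 10}) = 7
G(31) = mex({0, 1, 3, 4, 5, 7, 10, 11}) = 2
G(32) = mex({0, 2, 3, 4, 5, 6, 7, 9, 11}) = 1
G(33) = mex({0, 1, 2, 3, 4, 5, 6, 7, 9, 12}) = 8
G(34) = mex({0, 1, 2, 3, 4, 5, 7, 8, 11, 12}) = 6
G(35) = mex({0, 1, 2, 3, 4, 5, 6, 8, 9, 10, 11}) = 7
G(36) = mex({0, 1, 2, 3, 5, 6, 7, 9, 10}) = 4
G(37) = mex({0, 2, 3, 4, 6, 7, 9, 10, 11, 12}) = 1
G(38) = mex({0, 1, 3, 4, 5, 6, 7, 9, 10, 11, 12}) = 2
G(39) = mex({0, 1, 2, 4, 5, 6, 7, 9, 10, 12, 14}) = 3
G(40) = mex({0, 2, 3, 4, 6, 7, 11, 12, 14}) = 1
G(41) = mex({0, 1, 2, 3, 5, 6, 7, 9, 10, 11, 12}) = 4
G(42) = mex({0, 1, 2, 3, 4, 5, 6, 9, 10}) = 7
G(43) = mex({0, 1, 3, 4, 5, 7, 9, 10, 12, 15}) = 2
G(44) = mex({0, 2, 3, 4, 5, 6, 7, 9, 10, 12, 15}) = 1
G(45) = mex({0, 1, 2, 3, 4, 5, 6, 7, 9, 10, 12, 14}) = 8
G(46) = mex({0, 1, 3, 4, 5, 7, 8, 11, 12, 14}) = 2
G(47) = mex({0, 1, 2, 3, 4, 5, 6, 8, 9, 10, 11, 12}) = 7
G(48) = mex({0, 1, 2, 3, 5, 6, 7, 9, 10}) = 4
G(49) = mex({0, 2, 3, 4, 6, 7, 9, 10, 11, 12, 15}) = 1
G(50) = mex({0, 1, 4, 5, 6, 7, 9, 11, 12, 14, 15}) = 2
G(51) = mex({0, 1, 2, 3, 4, 5, 6, 7, 9, 12, 14, 15}) = 8
G(52) = mex({0, 2, 3, 4, 5, 6, 7, 8, 11, 12, 15}) = 1
Therefore G(52) = 1.

1


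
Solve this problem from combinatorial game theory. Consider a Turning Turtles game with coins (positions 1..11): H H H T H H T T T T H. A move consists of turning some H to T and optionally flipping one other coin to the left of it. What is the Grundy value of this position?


Coins: H H H T H H T T T T H
Key fact: a single head at position k behaves exactly like a Nim heap of size k (turning it to T and optionally flipping a coin at j < k corresponds to moving the heap from k to j, or to 0), and heads combine as a disjunctive sum (two heads at the same place would cancel, matching j XOR j = 0). So the Nim-value is the XOR of the 1-indexed positions of the heads.
Face-up positions (1-indexed): [1, 2, 3, 5, 6, 11]
XOR 0 with 1: 0 XOR 1 = 1
XOR 1 with 2: 1 XOR 2 = 3
XOR 3 with 3: 3 XOR 3 = 0
XOR 0 with 5: 0 XOR 5 = 5
XOR 5 with 6: 5 XOR 6 = 3
XOR 3 with 11: 3 XOR 11 = 8
Nim-value = 8

8


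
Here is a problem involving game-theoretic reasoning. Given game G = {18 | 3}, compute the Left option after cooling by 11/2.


Original game: {18 | 3} (a switch {a | b} with a > b).
Cooling by t (for t below the temperature (a - b)/2 = 15/2) taxes each move by t: {a | b} cooled by t is {a - t | b + t}.
Cooling amount: t = 11/2
Cooled Left option: 18 - 11/2 = 25/2
Cooled Right option: 3 + 11/2 = 17/2
Cooled game: {25/2 | 17/2}
Left option = 25/2

25/2


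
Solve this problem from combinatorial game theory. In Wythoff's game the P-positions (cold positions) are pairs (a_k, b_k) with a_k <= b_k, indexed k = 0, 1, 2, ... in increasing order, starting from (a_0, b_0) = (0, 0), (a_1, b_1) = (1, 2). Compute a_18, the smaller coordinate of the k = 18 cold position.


By Wythoff's theorem, a_k = floor(k * phi) and b_k = floor(k * phi^2) = a_k + k, where phi = (1 + sqrt(5))/2 is the golden ratio.
phi = (1 + sqrt(5))/2 = 1.618034
k = 18
k * phi = 18 * 1.618034 = 29.124612
a_18 = floor(k * phi) = 29

29


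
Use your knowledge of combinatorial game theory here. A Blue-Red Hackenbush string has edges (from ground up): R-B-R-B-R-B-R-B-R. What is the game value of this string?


Edges (from ground): R-B-R-B-R-B-R-B-R
By Berlekamp's sign-expansion rule, a Blue-Red Hackenbush stalk has the value of the surreal number whose sign sequence is the edge sequence with B -> + and R -> -.
Sign sequence: -+-+-+-+-
Trace the sign expansion in the surreal number tree, starting from 0:
Edge 1: R (sign -) -> bounds (-inf, 0), value = -1
Edge 2: B (sign +) -> bounds (-1, 0), value = -1/2
Edge 3: R (sign -) -> bounds (-1, -1/2), value = -3/4
Edge 4: B (sign +) -> bounds (-3/4, -1/2), value = -5/8
Edge 5: R (sign -) -> bounds (-3/4, -5/8), value = -11/16
Edge 6: B (sign +) -> bounds (-11/16, -5/8), value = -21/32
Edge 7: R (sign -) -> bounds (-11/16, -21/32), value = -43/64
Edge 8: B (sign +) -> bounds (-43/64, -21/32), value = -85/128
Edge 9: R (sign -) -> bounds (-43/64, -85/128), value = -171/256
Game value = -171/256

-171/256


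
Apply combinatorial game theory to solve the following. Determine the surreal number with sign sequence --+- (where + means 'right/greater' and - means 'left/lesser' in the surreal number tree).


Sign expansion: --+-
Rule: track bounds (lo, hi), initially (-inf, +inf). On '+', the current value becomes lo and we move to the simplest number in (value, hi): value + 1 if hi = +inf, otherwise the midpoint (value + hi)/2. On '-', the current value becomes hi and we move to value - 1 if lo = -inf, otherwise the midpoint (lo + value)/2.
Start at 0.
Step 1: sign = -, move left. Bounds: (-inf, 0). Value = -1
Step 2: sign = -, move left. Bounds: (-inf, -1). Value = -2
Step 3: sign = +, move right. Bounds: (-2, -1). Value = -3/2
Step 4: sign = -, move left. Bounds: (-2, -3/2). Value = -7/4
The surreal number with sign expansion --+- is -7/4.

-7/4


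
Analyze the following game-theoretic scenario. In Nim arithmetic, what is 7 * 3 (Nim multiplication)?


Nim multiplication is bilinear over XOR: (u XOR v) * w = (u*w) XOR (v*w).
So we split each operand into its bit components and XOR the pairwise Nim products.
7 = 1 + 2 + 4 (as XOR of powers of 2).
3 = 1 + 2 (as XOR of powers of 2).
Using the standard Nim-product table on single bits:
  2*2 = 3,   2*4 = 8,   2*8 = 12,
  4*4 = 6,   4*8 = 11,  8*8 = 13,
and  1*x = x (identity), k*l = l*k (commutative).
Pairwise Nim products:
  1 * 1 = 1
  1 * 2 = 2
  2 * 1 = 2
  2 * 2 = 3
  4 * 1 = 4
  4 * 2 = 8
XOR them: 1 XOR 2 XOR 2 XOR 3 XOR 4 XOR 8 = 14.
Result: 7 * 3 = 14 (in Nim).

14


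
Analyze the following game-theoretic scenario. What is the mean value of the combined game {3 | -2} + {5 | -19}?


G1 = {3 | -2}, G2 = {5 | -19}
Each is a switch {a | b} with numbers a > b; its mean value is (a + b)/2, and mean value is additive over game sums: m(G1 + G2) = m(G1) + m(G2).
Mean of G1 = (3 + (-2))/2 = 1/2 = 1/2
Mean of G2 = (5 + (-19))/2 = -14/2 = -7
Mean of G1 + G2 = 1/2 + -7 = -13/2

-13/2
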